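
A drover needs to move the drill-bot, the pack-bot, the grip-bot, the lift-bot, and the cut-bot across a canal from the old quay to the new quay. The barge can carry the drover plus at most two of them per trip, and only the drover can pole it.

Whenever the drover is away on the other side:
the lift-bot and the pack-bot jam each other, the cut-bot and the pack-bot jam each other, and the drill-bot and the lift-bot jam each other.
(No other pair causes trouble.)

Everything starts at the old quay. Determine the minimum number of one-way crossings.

Counting alone: the drover can take at most 2 across per trip to the new quay, so moving all 5 needs at least 3 loaded trips out, with a return between consecutive ones — at least 5 crossings.
The plan below uses exactly 5 crossings, so it is optimal:
1. Drover goes to the new quay with the drill-bot and the pack-bot.  [the old quay: the cut-bot, the grip-bot, the lift-bot | the new quay: the drill-bot, the pack-bot]
2. Drover goes back to the old quay alone.  [the old quay: the cut-bot, the grip-bot, the lift-bot | the new quay: the drill-bot, the pack-bot]
3. Drover goes to the new quay with the grip-bot.  [the old quay: the cut-bot, the lift-bot | the new quay: the drill-bot, the grip-bot, the pack-bot]
4. Drover goes back to the old quay alone.  [the old quay: the cut-bot, the lift-bot | the new quay: the drill-bot, the grip-bot, the pack-bot]
5. Drover goes to the new quay with the cut-bot and the lift-bot.  [the old quay: — | the new quay: the cut-bot, the drill-bot, the grip-bot, the lift-bot, the pack-bot]

5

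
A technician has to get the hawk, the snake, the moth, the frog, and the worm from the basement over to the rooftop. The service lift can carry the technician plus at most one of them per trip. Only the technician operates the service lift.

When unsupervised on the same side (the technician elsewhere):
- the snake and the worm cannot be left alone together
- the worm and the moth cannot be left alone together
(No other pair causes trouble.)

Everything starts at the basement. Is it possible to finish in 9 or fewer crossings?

No

Counting alone: the technician can take at most 1 across per trip to the rooftop, so moving all 5 needs at least 5 loaded trips out, with a return between consecutive ones — at least 9 crossings.
The safety rule pushes this higher. Following every safe sequence of crossings, the most of the 5 that can be at the rooftop as the service lift arrives there on crossing 9 is 4 — never all 5.
So the move cannot be finished within 9 crossings. (The shortest complete plan takes 11:)
1. Technician goes to the rooftop with the worm.  [the basement: the frog, the hawk, the moth, the snake | the rooftop: the worm]
2. Technician goes back to the basement alone.  [the basement: the frog, the hawk, the moth, the snake | the rooftop: the worm]
3. Technician goes to the rooftop with the hawk.  [the basement: the frog, the moth, the snake | the rooftop: the hawk, the worm]
4. Technician goes back to the basement alone.  [the basement: the frog, the moth, the snake | the rooftop: the hawk, the worm]
5. Technician goes to the rooftop with the snake.  [the basement: the frog, the moth | the rooftop: the hawk, the snake, the worm]
6. Technician goes back to the basement with the worm.  [the basement: the frog, the moth, the worm | the rooftop: the hawk, the snake]
7. Technician goes to the rooftop with the moth.  [the basement: the frog, the worm | the rooftop: the hawk, the moth, the snake]
8. Technician goes back to the basement alone.  [the basement: the frog, the worm | the rooftop: the hawk, the moth, the snake]
9. Technician goes to the rooftop with the frog.  [the basement: the worm | the rooftop: the frog, the hawk, the moth, the snake]
10. Technician goes back to the basement alone.  [the basement: the worm | the rooftop: the frog, the hawk, the moth, the snake]
11. Technician goes to the rooftop with the worm.  [the basement: — | the rooftop: the frog, the hawk, the moth, the snake, the worm]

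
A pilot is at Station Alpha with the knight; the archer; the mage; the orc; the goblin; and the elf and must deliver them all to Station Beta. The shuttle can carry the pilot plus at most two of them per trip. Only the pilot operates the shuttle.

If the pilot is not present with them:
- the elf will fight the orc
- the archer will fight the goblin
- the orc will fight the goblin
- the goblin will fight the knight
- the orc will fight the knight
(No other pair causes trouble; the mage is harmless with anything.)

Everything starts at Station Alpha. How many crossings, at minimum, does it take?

9

Counting alone: the pilot can take at most 2 across per trip to Station Beta, so moving all 6 needs at least 3 loaded trips out, with a return between consecutive ones — at least 5 crossings.
The safety rule pushes this higher. Following every safe sequence of crossings, the most of the 6 that can be at Station Beta as the shuttle arrives there on crossings 5, 7 is 4, 5 respectively — never all 6.
So no plan with fewer than 9 crossings exists, and this one achieves 9:
1. Pilot goes to Station Beta with the goblin and the orc.
2. Pilot goes back to Station Alpha with the orc.
3. Pilot goes to Station Beta with the elf and the knight.
4. Pilot goes back to Station Alpha with the knight.
5. Pilot goes to Station Beta with the archer and the knight.
6. Pilot goes back to Station Alpha with the goblin.
7. Pilot goes to Station Beta with the mage and the orc.
8. Pilot goes back to Station Alpha with the orc.
9. Pilot goes to Station Beta with the goblin and the orc.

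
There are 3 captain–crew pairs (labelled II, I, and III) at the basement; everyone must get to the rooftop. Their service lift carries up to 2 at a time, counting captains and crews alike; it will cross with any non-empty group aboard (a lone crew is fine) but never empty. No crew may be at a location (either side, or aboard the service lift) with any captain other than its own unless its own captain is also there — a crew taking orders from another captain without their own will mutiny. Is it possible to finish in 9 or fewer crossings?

No

Counting alone: each trip to the rooftop takes at most 2 across and each return brings at least 1 back, so after t trips out (and t−1 returns) at most 2t − (t−1) of the 6 are across; that first reaches 6 at t = 5, so at least 9 crossings are needed.
The safety rule pushes this higher. Following every safe sequence of crossings, the most of the 6 that can be at the rooftop as the service lift arrives there on crossing 9 is 5 — never all 6.
So the move cannot be finished within 9 crossings. (The shortest complete plan takes 11:)
1. captain II and crew II cross → the rooftop.
2. captain II crosses ← the basement.
3. crew I and crew III cross → the rooftop.
4. crew II crosses ← the basement.
5. captain I and captain III cross → the rooftop.
6. captain I and crew I cross ← the basement.
7. captain I and captain II cross → the rooftop.
8. crew III crosses ← the basement.
9. crew I and crew II cross → the rooftop.
10. captain III crosses ← the basement.
11. captain III and crew III cross → the rooftop.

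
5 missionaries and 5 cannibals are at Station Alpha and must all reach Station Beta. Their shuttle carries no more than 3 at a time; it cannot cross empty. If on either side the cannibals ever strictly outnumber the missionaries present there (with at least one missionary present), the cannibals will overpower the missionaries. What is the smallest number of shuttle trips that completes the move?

Counting alone: each trip to Station Beta takes at most 3 across and each return brings at least 1 back, so after t trips out (and t−1 returns) at most 3t − (t−1) of the 10 are across; that first reaches 10 at t = 5, so at least 9 crossings are needed.
The safety rule pushes this higher. Following every safe sequence of crossings, the most of the 10 that can be at Station Beta as the shuttle arrives there on crossing 9 is 9 — never all 10.
So no plan with fewer than 11 crossings exists, and this one achieves 11:
1. 2 cannibals → Station Beta.  (Station Alpha: 5M 3C; Station Beta: 0M 2C)
2. 1 cannibal ← Station Alpha.  (Station Alpha: 5M 4C; Station Beta: 0M 1C)
3. 3 cannibals → Station Beta.  (Station Alpha: 5M 1C; Station Beta: 0M 4C)
4. 1 cannibal ← Station Alpha.  (Station Alpha: 5M 2C; Station Beta: 0M 3C)
5. 3 missionaries → Station Beta.  (Station Alpha: 2M 2C; Station Beta: 3M 3C)
6. 1 missionary and 1 cannibal ← Station Alpha.  (Station Alpha: 3M 3C; Station Beta: 2M 2C)
7. 3 missionaries → Station Beta.  (Station Alpha: 0M 3C; Station Beta: 5M 2C)
8. 1 cannibal ← Station Alpha.  (Station Alpha: 0M 4C; Station Beta: 5M 1C)
9. 2 cannibals → Station Beta.  (Station Alpha: 0M 2C; Station Beta: 5M 3C)
10. 1 cannibal ← Station Alpha.  (Station Alpha: 0M 3C; Station Beta: 5M 2C)
11. 3 cannibals → Station Beta.  (Station Alpha: 0M 0C; Station Beta: 5M 5C)

11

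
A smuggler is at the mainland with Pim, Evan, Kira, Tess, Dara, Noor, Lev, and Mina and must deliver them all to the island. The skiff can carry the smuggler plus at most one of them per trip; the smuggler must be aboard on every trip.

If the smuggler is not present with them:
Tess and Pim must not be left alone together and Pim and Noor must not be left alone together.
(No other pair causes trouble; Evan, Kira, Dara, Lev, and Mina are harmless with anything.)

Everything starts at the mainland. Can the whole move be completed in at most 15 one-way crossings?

Counting alone: the smuggler can take at most 1 across per trip to the island, so moving all 8 needs at least 8 loaded trips out, with a return between consecutive ones — at least 15 crossings.
The safety rule pushes this higher. Following every safe sequence of crossings, the most of the 8 that can be at the island as the skiff arrives there on crossing 15 is 7 — never all 8.
So the move cannot be finished within 15 crossings. (The shortest complete plan takes 17:)
1. Smuggler goes to the island with Pim.  [the mainland: Dara, Evan, Kira, Lev, Mina, Noor, Tess | the island: Pim]
2. Smuggler goes back to the mainland alone.  [the mainland: Dara, Evan, Kira, Lev, Mina, Noor, Tess | the island: Pim]
3. Smuggler goes to the island with Evan.  [the mainland: Dara, Kira, Lev, Mina, Noor, Tess | the island: Evan, Pim]
4. Smuggler goes back to the mainland alone.  [the mainland: Dara, Kira, Lev, Mina, Noor, Tess | the island: Evan, Pim]
5. Smuggler goes to the island with Kira.  [the mainland: Dara, Lev, Mina, Noor, Tess | the island: Evan, Kira, Pim]
6. Smuggler goes back to the mainland alone.  [the mainland: Dara, Lev, Mina, Noor, Tess | the island: Evan, Kira, Pim]
7. Smuggler goes to the island with Tess.  [the mainland: Dara, Lev, Mina, Noor | the island: Evan, Kira, Pim, Tess]
8. Smuggler goes back to the mainland with Pim.  [the mainland: Dara, Lev, Mina, Noor, Pim | the island: Evan, Kira, Tess]
9. Smuggler goes to the island with Noor.  [the mainland: Dara, Lev, Mina, Pim | the island: Evan, Kira, Noor, Tess]
10. Smuggler goes back to the mainland alone.  [the mainland: Dara, Lev, Mina, Pim | the island: Evan, Kira, Noor, Tess]
11. Smuggler goes to the island with Dara.  [the mainland: Lev, Mina, Pim | the island: Dara, Evan, Kira, Noor, Tess]
12. Smuggler goes back to the mainland alone.  [the mainland: Lev, Mina, Pim | the island: Dara, Evan, Kira, Noor, Tess]
13. Smuggler goes to the island with Lev.  [the mainland: Mina, Pim | the island: Dara, Evan, Kira, Lev, Noor, Tess]
14. Smuggler goes back to the mainland alone.  [the mainland: Mina, Pim | the island: Dara, Evan, Kira, Lev, Noor, Tess]
15. Smuggler goes to the island with Mina.  [the mainland: Pim | the island: Dara, Evan, Kira, Lev, Mina, Noor, Tess]
16. Smuggler goes back to the mainland alone.  [the mainland: Pim | the island: Dara, Evan, Kira, Lev, Mina, Noor, Tess]
17. Smuggler goes to the island with Pim.  [the mainland: — | the island: Dara, Evan, Kira, Lev, Mina, Noor, Pim, Tess]

No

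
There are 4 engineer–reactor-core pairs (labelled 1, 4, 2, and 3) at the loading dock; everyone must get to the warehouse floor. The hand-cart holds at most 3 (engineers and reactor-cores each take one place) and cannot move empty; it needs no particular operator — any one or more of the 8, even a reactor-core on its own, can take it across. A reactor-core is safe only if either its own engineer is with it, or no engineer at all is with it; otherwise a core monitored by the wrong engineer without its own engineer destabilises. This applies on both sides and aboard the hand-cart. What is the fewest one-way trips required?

Counting alone: each trip to the warehouse floor takes at most 3 across and each return brings at least 1 back, so after t trips out (and t−1 returns) at most 3t − (t−1) of the 8 are across; that first reaches 8 at t = 4, so at least 7 crossings are needed.
The safety rule pushes this higher. Following every safe sequence of crossings, the most of the 8 that can be at the warehouse floor as the hand-cart arrives there on crossing 7 is 7 — never all 8.
So no plan with fewer than 9 crossings exists, and this one achieves 9:
1. engineer 1 and reactor-core 1 cross → the warehouse floor.
2. engineer 1 crosses ← the loading dock.
3. engineer 1, engineer 4, and reactor-core 4 cross → the warehouse floor.
4. engineer 1 and reactor-core 1 cross ← the loading dock.
5. engineer 1, engineer 2, and engineer 3 cross → the warehouse floor.
6. reactor-core 4 crosses ← the loading dock.
7. reactor-core 1 and reactor-core 4 cross → the warehouse floor.
8. reactor-core 1 crosses ← the loading dock.
9. reactor-core 1, reactor-core 2, and reactor-core 3 cross → the warehouse floor.

9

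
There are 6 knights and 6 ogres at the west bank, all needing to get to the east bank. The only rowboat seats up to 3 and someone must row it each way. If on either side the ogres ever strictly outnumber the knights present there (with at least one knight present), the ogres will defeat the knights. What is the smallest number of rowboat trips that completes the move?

impossible

Following every safe sequence of crossings from the start, the most of the 12 that can be at the east bank as the rowboat arrives there on crossings 1, 3, 5 is 3, 5, 6 respectively; the best ever achieved is 6 of 12.
From crossing 7 on, no configuration arises that was not already reachable earlier: only 17 distinct safe configurations (who is on which side, and where the rowboat is) can ever be reached, none of them has everyone across, and every continuation just revisits them. They are: 0 knights + 0 ogres across (rowboat back at the start); 0 knights + 1 ogre across (rowboat there); 0 knights + 1 ogre across (rowboat back at the start); 0 knights + 2 ogres across (rowboat there); 0 knights + 2 ogres across (rowboat back at the start); 0 knights + 3 ogres across (rowboat there); 0 knights + 3 ogres across (rowboat back at the start); 0 knights + 4 ogres across (rowboat there); 0 knights + 4 ogres across (rowboat back at the start); 0 knights + 5 ogres across (rowboat there); 0 knights + 5 ogres across (rowboat back at the start); 0 knights + 6 ogres across (rowboat there); 1 knight + 1 ogre across (rowboat there); 1 knight + 1 ogre across (rowboat back at the start); 2 knights + 2 ogres across (rowboat there); 2 knights + 2 ogres across (rowboat back at the start); 3 knights + 3 ogres across (rowboat there). So no valid plan exists.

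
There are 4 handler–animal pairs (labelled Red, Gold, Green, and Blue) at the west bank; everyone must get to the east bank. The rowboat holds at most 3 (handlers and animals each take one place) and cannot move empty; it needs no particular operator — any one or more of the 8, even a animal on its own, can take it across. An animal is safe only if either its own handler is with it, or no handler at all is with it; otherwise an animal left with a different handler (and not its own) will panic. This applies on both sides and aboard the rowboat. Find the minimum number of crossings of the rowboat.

9

Counting alone: each trip to the east bank takes at most 3 across and each return brings at least 1 back, so after t trips out (and t−1 returns) at most 3t − (t−1) of the 8 are across; that first reaches 8 at t = 4, so at least 7 crossings are needed.
The safety rule pushes this higher. Following every safe sequence of crossings, the most of the 8 that can be at the east bank as the rowboat arrives there on crossing 7 is 7 — never all 8.
So no plan with fewer than 9 crossings exists, and this one achieves 9:
1. animal Red and handler Red cross → the east bank.
2. handler Red crosses ← the west bank.
3. animal Gold, handler Gold, and handler Red cross → the east bank.
4. animal Red and handler Red cross ← the west bank.
5. handler Blue, handler Green, and handler Red cross → the east bank.
6. animal Gold crosses ← the west bank.
7. animal Gold and animal Red cross → the east bank.
8. animal Red crosses ← the west bank.
9. animal Blue, animal Green, and animal Red cross → the east bank.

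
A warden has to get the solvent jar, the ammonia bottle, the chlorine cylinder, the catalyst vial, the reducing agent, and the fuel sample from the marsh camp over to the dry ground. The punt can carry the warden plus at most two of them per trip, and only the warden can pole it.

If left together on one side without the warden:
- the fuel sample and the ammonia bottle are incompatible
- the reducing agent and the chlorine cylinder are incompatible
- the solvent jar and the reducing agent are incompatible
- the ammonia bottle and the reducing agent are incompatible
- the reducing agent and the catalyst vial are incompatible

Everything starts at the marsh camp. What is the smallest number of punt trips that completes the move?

7

Counting alone: the warden can take at most 2 across per trip to the dry ground, so moving all 6 needs at least 3 loaded trips out, with a return between consecutive ones — at least 5 crossings.
The safety rule pushes this higher. Following every safe sequence of crossings, the most of the 6 that can be at the dry ground as the punt arrives there on crossing 5 is 5 — never all 6.
So no plan with fewer than 7 crossings exists, and this one achieves 7:
1. Warden goes to the dry ground with the ammonia bottle and the reducing agent.
2. Warden goes back to the marsh camp with the ammonia bottle.
3. Warden goes to the dry ground with the ammonia bottle and the solvent jar.
4. Warden goes back to the marsh camp with the reducing agent.
5. Warden goes to the dry ground with the catalyst vial and the chlorine cylinder.
6. Warden goes back to the marsh camp alone.
7. Warden goes to the dry ground with the fuel sample and the reducing agent.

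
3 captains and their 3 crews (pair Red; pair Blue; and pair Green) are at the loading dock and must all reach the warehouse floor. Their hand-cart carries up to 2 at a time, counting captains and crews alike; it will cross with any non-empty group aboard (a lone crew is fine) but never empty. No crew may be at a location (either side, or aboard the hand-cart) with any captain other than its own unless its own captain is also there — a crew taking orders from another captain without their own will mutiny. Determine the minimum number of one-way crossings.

Counting alone: each trip to the warehouse floor takes at most 2 across and each return brings at least 1 back, so after t trips out (and t−1 returns) at most 2t − (t−1) of the 6 are across; that first reaches 6 at t = 5, so at least 9 crossings are needed.
The safety rule pushes this higher. Following every safe sequence of crossings, the most of the 6 that can be at the warehouse floor as the hand-cart arrives there on crossing 9 is 5 — never all 6.
So no plan with fewer than 11 crossings exists, and this one achieves 11:
1. captain Red and crew Red cross → the warehouse floor.
2. captain Red crosses ← the loading dock.
3. crew Blue and crew Green cross → the warehouse floor.
4. crew Red crosses ← the loading dock.
5. captain Blue and captain Green cross → the warehouse floor.
6. captain Blue and crew Blue cross ← the loading dock.
7. captain Blue and captain Red cross → the warehouse floor.
8. crew Green crosses ← the loading dock.
9. crew Blue and crew Red cross → the warehouse floor.
10. captain Green crosses ← the loading dock.
11. captain Green and crew Green cross → the warehouse floor.

11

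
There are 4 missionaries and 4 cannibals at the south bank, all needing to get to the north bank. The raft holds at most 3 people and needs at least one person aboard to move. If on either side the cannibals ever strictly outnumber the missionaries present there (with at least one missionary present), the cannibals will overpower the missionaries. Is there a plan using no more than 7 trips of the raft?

No

Counting alone: each trip to the north bank takes at most 3 across and each return brings at least 1 back, so after t trips out (and t−1 returns) at most 3t − (t−1) of the 8 are across; that first reaches 8 at t = 4, so at least 7 crossings are needed.
The safety rule pushes this higher. Following every safe sequence of crossings, the most of the 8 that can be at the north bank as the raft arrives there on crossing 7 is 7 — never all 8.
So the move cannot be finished within 7 crossings. (The shortest complete plan takes 9:)
1. 2 cannibals → the north bank.  (the south bank: 4M 2C; the north bank: 0M 2C)
2. 1 cannibal ← the south bank.  (the south bank: 4M 3C; the north bank: 0M 1C)
3. 3 cannibals → the north bank.  (the south bank: 4M 0C; the north bank: 0M 4C)
4. 1 cannibal ← the south bank.  (the south bank: 4M 1C; the north bank: 0M 3C)
5. 3 missionaries → the north bank.  (the south bank: 1M 1C; the north bank: 3M 3C)
6. 1 missionary and 1 cannibal ← the south bank.  (the south bank: 2M 2C; the north bank: 2M 2C)
7. 2 missionaries → the north bank.  (the south bank: 0M 2C; the north bank: 4M 2C)
8. 1 cannibal ← the south bank.  (the south bank: 0M 3C; the north bank: 4M 1C)
9. 3 cannibals → the north bank.  (the south bank: 0M 0C; the north bank: 4M 4C)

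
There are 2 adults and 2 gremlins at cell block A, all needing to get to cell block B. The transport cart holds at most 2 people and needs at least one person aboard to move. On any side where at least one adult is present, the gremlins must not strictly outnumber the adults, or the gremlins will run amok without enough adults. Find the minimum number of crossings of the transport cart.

Counting alone: each trip to cell block B takes at most 2 across and each return brings at least 1 back, so after t trips out (and t−1 returns) at most 2t − (t−1) of the 4 are across; that first reaches 4 at t = 3, so at least 5 crossings are needed.
The plan below uses exactly 5 crossings, so it is optimal:
1. 2 gremlins → cell block B.  (cell block A: 2A 0G; cell block B: 0A 2G)
2. 1 gremlin ← cell block A.  (cell block A: 2A 1G; cell block B: 0A 1G)
3. 2 adults → cell block B.  (cell block A: 0A 1G; cell block B: 2A 1G)
4. 1 gremlin ← cell block A.  (cell block A: 0A 2G; cell block B: 2A 0G)
5. 2 gremlins → cell block B.  (cell block A: 0A 0G; cell block B: 2A 2G)

5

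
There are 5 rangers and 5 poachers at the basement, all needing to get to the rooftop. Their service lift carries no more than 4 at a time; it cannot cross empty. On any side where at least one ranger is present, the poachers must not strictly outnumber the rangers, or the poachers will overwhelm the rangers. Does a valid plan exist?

1. 2 poachers → the rooftop.  (the basement: 5R 3P; the rooftop: 0R 2P)
2. 1 poacher ← the basement.  (the basement: 5R 4P; the rooftop: 0R 1P)
3. 4 poachers → the rooftop.  (the basement: 5R 0P; the rooftop: 0R 5P)
4. 1 poacher ← the basement.  (the basement: 5R 1P; the rooftop: 0R 4P)
5. 4 rangers → the rooftop.  (the basement: 1R 1P; the rooftop: 4R 4P)
6. 1 ranger and 1 poacher ← the basement.  (the basement: 2R 2P; the rooftop: 3R 3P)
7. 2 rangers and 2 poachers → the rooftop.  (the basement: 0R 0P; the rooftop: 5R 5P)

Yes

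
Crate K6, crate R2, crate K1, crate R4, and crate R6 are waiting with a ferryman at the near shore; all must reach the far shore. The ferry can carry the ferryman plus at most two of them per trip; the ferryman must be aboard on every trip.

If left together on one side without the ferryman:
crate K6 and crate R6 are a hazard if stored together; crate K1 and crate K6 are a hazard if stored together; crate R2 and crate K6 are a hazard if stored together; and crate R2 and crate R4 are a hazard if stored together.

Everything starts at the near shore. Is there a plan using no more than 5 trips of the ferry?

Yes — this plan uses 5 crossings (≤ 5):
1. Ferryman goes to the far shore with crate K6 and crate R2.
2. Ferryman goes back to the near shore with crate K6.
3. Ferryman goes to the far shore with crate K1 and crate R6.
4. Ferryman goes back to the near shore alone.
5. Ferryman goes to the far shore with crate K6 and crate R4.

Yes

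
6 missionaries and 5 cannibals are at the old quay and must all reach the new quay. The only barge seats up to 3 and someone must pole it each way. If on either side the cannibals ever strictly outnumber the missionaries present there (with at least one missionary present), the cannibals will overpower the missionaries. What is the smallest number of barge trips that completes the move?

9

Counting alone: each trip to the new quay takes at most 3 across and each return brings at least 1 back, so after t trips out (and t−1 returns) at most 3t − (t−1) of the 11 are across; that first reaches 11 at t = 5, so at least 9 crossings are needed.
The plan below uses exactly 9 crossings, so it is optimal:
1. 3 cannibals → the new quay.  (the old quay: 6M 2C; the new quay: 0M 3C)
2. 1 cannibal ← the old quay.  (the old quay: 6M 3C; the new quay: 0M 2C)
3. 3 missionaries → the new quay.  (the old quay: 3M 3C; the new quay: 3M 2C)
4. 1 missionary ← the old quay.  (the old quay: 4M 3C; the new quay: 2M 2C)
5. 2 missionaries and 1 cannibal → the new quay.  (the old quay: 2M 2C; the new quay: 4M 3C)
6. 1 missionary ← the old quay.  (the old quay: 3M 2C; the new quay: 3M 3C)
7. 2 missionaries and 1 cannibal → the new quay.  (the old quay: 1M 1C; the new quay: 5M 4C)
8. 1 missionary ← the old quay.  (the old quay: 2M 1C; the new quay: 4M 4C)
9. 2 missionaries and 1 cannibal → the new quay.  (the old quay: 0M 0C; the new quay: 6M 5C)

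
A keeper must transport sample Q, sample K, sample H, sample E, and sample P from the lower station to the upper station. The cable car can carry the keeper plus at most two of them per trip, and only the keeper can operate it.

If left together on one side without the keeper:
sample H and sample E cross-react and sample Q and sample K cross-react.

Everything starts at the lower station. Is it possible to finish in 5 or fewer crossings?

Yes

Yes — this plan uses 5 crossings (≤ 5):
1. Keeper goes to the upper station with sample H and sample Q.
2. Keeper goes back to the lower station alone.
3. Keeper goes to the upper station with sample P.
4. Keeper goes back to the lower station alone.
5. Keeper goes to the upper station with sample E and sample K.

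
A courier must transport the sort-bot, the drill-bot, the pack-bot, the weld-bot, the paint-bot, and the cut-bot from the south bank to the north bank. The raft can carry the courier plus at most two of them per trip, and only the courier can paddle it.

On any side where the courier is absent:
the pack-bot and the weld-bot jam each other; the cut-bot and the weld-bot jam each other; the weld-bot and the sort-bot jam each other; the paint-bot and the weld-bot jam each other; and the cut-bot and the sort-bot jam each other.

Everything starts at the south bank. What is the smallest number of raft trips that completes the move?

Counting alone: the courier can take at most 2 across per trip to the north bank, so moving all 6 needs at least 3 loaded trips out, with a return between consecutive ones — at least 5 crossings.
The safety rule pushes this higher. Following every safe sequence of crossings, the most of the 6 that can be at the north bank as the raft arrives there on crossings 5, 7 is 4, 5 respectively — never all 6.
So no plan with fewer than 9 crossings exists, and this one achieves 9:
1. Courier goes to the north bank with the sort-bot and the weld-bot.  [the south bank: the cut-bot, the drill-bot, the pack-bot, the paint-bot | the north bank: the sort-bot, the weld-bot]
2. Courier goes back to the south bank with the sort-bot.  [the south bank: the cut-bot, the drill-bot, the pack-bot, the paint-bot, the sort-bot | the north bank: the weld-bot]
3. Courier goes to the north bank with the drill-bot and the sort-bot.  [the south bank: the cut-bot, the pack-bot, the paint-bot | the north bank: the drill-bot, the sort-bot, the weld-bot]
4. Courier goes back to the south bank with the sort-bot.  [the south bank: the cut-bot, the pack-bot, the paint-bot, the sort-bot | the north bank: the drill-bot, the weld-bot]
5. Courier goes to the north bank with the pack-bot and the sort-bot.  [the south bank: the cut-bot, the paint-bot | the north bank: the drill-bot, the pack-bot, the sort-bot, the weld-bot]
6. Courier goes back to the south bank with the weld-bot.  [the south bank: the cut-bot, the paint-bot, the weld-bot | the north bank: the drill-bot, the pack-bot, the sort-bot]
7. Courier goes to the north bank with the paint-bot and the weld-bot.  [the south bank: the cut-bot | the north bank: the drill-bot, the pack-bot, the paint-bot, the sort-bot, the weld-bot]
8. Courier goes back to the south bank with the weld-bot.  [the south bank: the cut-bot, the weld-bot | the north bank: the drill-bot, the pack-bot, the paint-bot, the sort-bot]
9. Courier goes to the north bank with the cut-bot and the weld-bot.  [the south bank: — | the north bank: the cut-bot, the drill-bot, the pack-bot, the paint-bot, the sort-bot, the weld-bot]

9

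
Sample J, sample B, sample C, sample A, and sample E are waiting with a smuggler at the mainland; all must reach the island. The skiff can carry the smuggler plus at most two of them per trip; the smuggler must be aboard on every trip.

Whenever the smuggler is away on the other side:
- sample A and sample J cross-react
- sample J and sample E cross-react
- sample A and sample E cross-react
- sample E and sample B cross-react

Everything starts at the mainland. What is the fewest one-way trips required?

7

Counting alone: the smuggler can take at most 2 across per trip to the island, so moving all 5 needs at least 3 loaded trips out, with a return between consecutive ones — at least 5 crossings.
The safety rule pushes this higher. Following every safe sequence of crossings, the most of the 5 that can be at the island as the skiff arrives there on crossing 5 is 4 — never all 5.
So no plan with fewer than 7 crossings exists, and this one achieves 7:
1. Smuggler goes to the island with sample E and sample J.
2. Smuggler goes back to the mainland with sample J.
3. Smuggler goes to the island with sample B and sample J.
4. Smuggler goes back to the mainland with sample E.
5. Smuggler goes to the island with sample A and sample C.
6. Smuggler goes back to the mainland with sample J.
7. Smuggler goes to the island with sample E and sample J.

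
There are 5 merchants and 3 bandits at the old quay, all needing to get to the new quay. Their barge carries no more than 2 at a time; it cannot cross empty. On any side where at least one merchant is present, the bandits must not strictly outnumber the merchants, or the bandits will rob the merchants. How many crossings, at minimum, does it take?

13

Counting alone: each trip to the new quay takes at most 2 across and each return brings at least 1 back, so after t trips out (and t−1 returns) at most 2t − (t−1) of the 8 are across; that first reaches 8 at t = 7, so at least 13 crossings are needed.
The plan below uses exactly 13 crossings, so it is optimal:
1. 2 bandits → the new quay.  (the old quay: 5M 1B; the new quay: 0M 2B)
2. 1 bandit ← the old quay.  (the old quay: 5M 2B; the new quay: 0M 1B)
3. 2 bandits → the new quay.  (the old quay: 5M 0B; the new quay: 0M 3B)
4. 1 bandit ← the old quay.  (the old quay: 5M 1B; the new quay: 0M 2B)
5. 2 merchants → the new quay.  (the old quay: 3M 1B; the new quay: 2M 2B)
6. 1 bandit ← the old quay.  (the old quay: 3M 2B; the new quay: 2M 1B)
7. 1 merchant and 1 bandit → the new quay.  (the old quay: 2M 1B; the new quay: 3M 2B)
8. 1 bandit ← the old quay.  (the old quay: 2M 2B; the new quay: 3M 1B)
9. 2 bandits → the new quay.  (the old quay: 2M 0B; the new quay: 3M 3B)
10. 1 bandit ← the old quay.  (the old quay: 2M 1B; the new quay: 3M 2B)
11. 1 merchant and 1 bandit → the new quay.  (the old quay: 1M 0B; the new quay: 4M 3B)
12. 1 bandit ← the old quay.  (the old quay: 1M 1B; the new quay: 4M 2B)
13. 1 merchant and 1 bandit → the new quay.  (the old quay: 0M 0B; the new quay: 5M 3B)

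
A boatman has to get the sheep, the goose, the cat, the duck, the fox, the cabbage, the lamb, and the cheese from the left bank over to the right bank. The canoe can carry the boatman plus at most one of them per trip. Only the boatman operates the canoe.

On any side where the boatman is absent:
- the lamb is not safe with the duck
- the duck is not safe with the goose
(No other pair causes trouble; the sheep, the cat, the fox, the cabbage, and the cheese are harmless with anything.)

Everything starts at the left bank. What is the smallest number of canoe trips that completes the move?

17

Counting alone: the boatman can take at most 1 across per trip to the right bank, so moving all 8 needs at least 8 loaded trips out, with a return between consecutive ones — at least 15 crossings.
The safety rule pushes this higher. Following every safe sequence of crossings, the most of the 8 that can be at the right bank as the canoe arrives there on crossing 15 is 7 — never all 8.
So no plan with fewer than 17 crossings exists, and this one achieves 17:
1. Boatman goes to the right bank with the duck.  [the left bank: the cabbage, the cat, the cheese, the fox, the goose, the lamb, the sheep | the right bank: the duck]
2. Boatman goes back to the left bank alone.  [the left bank: the cabbage, the cat, the cheese, the fox, the goose, the lamb, the sheep | the right bank: the duck]
3. Boatman goes to the right bank with the sheep.  [the left bank: the cabbage, the cat, the cheese, the fox, the goose, the lamb | the right bank: the duck, the sheep]
4. Boatman goes back to the left bank alone.  [the left bank: the cabbage, the cat, the cheese, the fox, the goose, the lamb | the right bank: the duck, the sheep]
5. Boatman goes to the right bank with the goose.  [the left bank: the cabbage, the cat, the cheese, the fox, the lamb | the right bank: the duck, the goose, the sheep]
6. Boatman goes back to the left bank with the duck.  [the left bank: the cabbage, the cat, the cheese, the duck, the fox, the lamb | the right bank: the goose, the sheep]
7. Boatman goes to the right bank with the lamb.  [the left bank: the cabbage, the cat, the cheese, the duck, the fox | the right bank: the goose, the lamb, the sheep]
8. Boatman goes back to the left bank alone.  [the left bank: the cabbage, the cat, the cheese, the duck, the fox | the right bank: the goose, the lamb, the sheep]
9. Boatman goes to the right bank with the cat.  [the left bank: the cabbage, the cheese, the duck, the fox | the right bank: the cat, the goose, the lamb, the sheep]
10. Boatman goes back to the left bank alone.  [the left bank: the cabbage, the cheese, the duck, the fox | the right bank: the cat, the goose, the lamb, the sheep]
11. Boatman goes to the right bank with the fox.  [the left bank: the cabbage, the cheese, the duck | the right bank: the cat, the fox, the goose, the lamb, the sheep]
12. Boatman goes back to the left bank alone.  [the left bank: the cabbage, the cheese, the duck | the right bank: the cat, the fox, the goose, the lamb, the sheep]
13. Boatman goes to the right bank with the cabbage.  [the left bank: the cheese, the duck | the right bank: the cabbage, the cat, the fox, the goose, the lamb, the sheep]
14. Boatman goes back to the left bank alone.  [the left bank: the cheese, the duck | the right bank: the cabbage, the cat, the fox, the goose, the lamb, the sheep]
15. Boatman goes to the right bank with the cheese.  [the left bank: the duck | the right bank: the cabbage, the cat, the cheese, the fox, the goose, the lamb, the sheep]
16. Boatman goes back to the left bank alone.  [the left bank: the duck | the right bank: the cabbage, the cat, the cheese, the fox, the goose, the lamb, the sheep]
17. Boatman goes to the right bank with the duck.  [the left bank: — | the right bank: the cabbage, the cat, the cheese, the duck, the fox, the goose, the lamb, the sheep]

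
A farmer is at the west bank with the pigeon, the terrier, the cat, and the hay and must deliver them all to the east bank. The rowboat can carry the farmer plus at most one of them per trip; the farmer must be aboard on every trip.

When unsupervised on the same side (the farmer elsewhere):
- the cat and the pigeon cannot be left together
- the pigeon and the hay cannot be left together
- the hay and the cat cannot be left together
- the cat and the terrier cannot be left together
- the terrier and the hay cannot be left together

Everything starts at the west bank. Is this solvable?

No

Whatever the first load, the items left behind include a forbidden pair without the farmer. No opening move is safe, so no plan exists.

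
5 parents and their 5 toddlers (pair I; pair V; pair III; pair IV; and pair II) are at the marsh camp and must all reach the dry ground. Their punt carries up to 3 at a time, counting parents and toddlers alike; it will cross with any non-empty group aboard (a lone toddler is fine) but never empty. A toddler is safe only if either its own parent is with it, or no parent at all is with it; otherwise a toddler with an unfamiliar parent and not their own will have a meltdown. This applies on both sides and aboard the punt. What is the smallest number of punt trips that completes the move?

Counting alone: each trip to the dry ground takes at most 3 across and each return brings at least 1 back, so after t trips out (and t−1 returns) at most 3t − (t−1) of the 10 are across; that first reaches 10 at t = 5, so at least 9 crossings are needed.
The safety rule pushes this higher. Following every safe sequence of crossings, the most of the 10 that can be at the dry ground as the punt arrives there on crossing 9 is 9 — never all 10.
So no plan with fewer than 11 crossings exists, and this one achieves 11:
1. parent I and toddler I cross → the dry ground.
2. parent I crosses ← the marsh camp.
3. toddler III, toddler IV, and toddler V cross → the dry ground.
4. toddler I crosses ← the marsh camp.
5. parent III, parent IV, and parent V cross → the dry ground.
6. parent V and toddler V cross ← the marsh camp.
7. parent I, parent II, and parent V cross → the dry ground.
8. toddler III crosses ← the marsh camp.
9. toddler I and toddler V cross → the dry ground.
10. toddler I crosses ← the marsh camp.
11. toddler I, toddler II, and toddler III cross → the dry ground.

11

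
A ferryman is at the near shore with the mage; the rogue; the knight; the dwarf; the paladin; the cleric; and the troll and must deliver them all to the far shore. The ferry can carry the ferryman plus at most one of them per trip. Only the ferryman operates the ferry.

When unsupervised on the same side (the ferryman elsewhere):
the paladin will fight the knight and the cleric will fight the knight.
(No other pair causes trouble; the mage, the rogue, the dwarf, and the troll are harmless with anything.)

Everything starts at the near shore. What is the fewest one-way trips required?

15

Counting alone: the ferryman can take at most 1 across per trip to the far shore, so moving all 7 needs at least 7 loaded trips out, with a return between consecutive ones — at least 13 crossings.
The safety rule pushes this higher. Following every safe sequence of crossings, the most of the 7 that can be at the far shore as the ferry arrives there on crossing 13 is 6 — never all 7.
So no plan with fewer than 15 crossings exists, and this one achieves 15:
1. Ferryman goes to the far shore with the knight.  [the near shore: the cleric, the dwarf, the mage, the paladin, the rogue, the troll | the far shore: the knight]
2. Ferryman goes back to the near shore alone.  [the near shore: the cleric, the dwarf, the mage, the paladin, the rogue, the troll | the far shore: the knight]
3. Ferryman goes to the far shore with the mage.  [the near shore: the cleric, the dwarf, the paladin, the rogue, the troll | the far shore: the knight, the mage]
4. Ferryman goes back to the near shore alone.  [the near shore: the cleric, the dwarf, the paladin, the rogue, the troll | the far shore: the knight, the mage]
5. Ferryman goes to the far shore with the rogue.  [the near shore: the cleric, the dwarf, the paladin, the troll | the far shore: the knight, the mage, the rogue]
6. Ferryman goes back to the near shore alone.  [the near shore: the cleric, the dwarf, the paladin, the troll | the far shore: the knight, the mage, the rogue]
7. Ferryman goes to the far shore with the dwarf.  [the near shore: the cleric, the paladin, the troll | the far shore: the dwarf, the knight, the mage, the rogue]
8. Ferryman goes back to the near shore alone.  [the near shore: the cleric, the paladin, the troll | the far shore: the dwarf, the knight, the mage, the rogue]
9. Ferryman goes to the far shore with the paladin.  [the near shore: the cleric, the troll | the far shore: the dwarf, the knight, the mage, the paladin, the rogue]
10. Ferryman goes back to the near shore with the knight.  [the near shore: the cleric, the knight, the troll | the far shore: the dwarf, the mage, the paladin, the rogue]
11. Ferryman goes to the far shore with the cleric.  [the near shore: the knight, the troll | the far shore: the cleric, the dwarf, the mage, the paladin, the rogue]
12. Ferryman goes back to the near shore alone.  [the near shore: the knight, the troll | the far shore: the cleric, the dwarf, the mage, the paladin, the rogue]
13. Ferryman goes to the far shore with the troll.  [the near shore: the knight | the far shore: the cleric, the dwarf, the mage, the paladin, the rogue, the troll]
14. Ferryman goes back to the near shore alone.  [the near shore: the knight | the far shore: the cleric, the dwarf, the mage, the paladin, the rogue, the troll]
15. Ferryman goes to the far shore with the knight.  [the near shore: — | the far shore: the cleric, the dwarf, the knight, the mage, the paladin, the rogue, the troll]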